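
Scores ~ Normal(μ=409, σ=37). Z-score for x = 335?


z = (x - μ)/σ = (335 - 409)/37 = -2.0

z = -2.0


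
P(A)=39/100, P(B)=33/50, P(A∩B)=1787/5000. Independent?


P(A)×P(B) = 1287/5000
P(A∩B) = 1787/5000
Not equal → NOT independent

No, not independent


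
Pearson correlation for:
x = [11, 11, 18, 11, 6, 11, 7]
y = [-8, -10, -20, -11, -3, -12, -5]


n=7, Σx=75, Σy=-69, Σxy=-864, Σx²=893, Σy²=863
r = (7×(-864) - 75×(-69))/√((7×893 - 75²)(7×863 - (-69)²))
= -873/√(626×1280) = -873/√801280 ≈ -873/895.1424 ≈ -0.9753

r ≈ -0.9753


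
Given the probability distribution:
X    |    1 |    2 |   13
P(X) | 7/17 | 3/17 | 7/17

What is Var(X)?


E[X] = 104/17
E[X²] = 1202/17
Var(X) = E[X²] - (E[X])² = 1202/17 - 10816/289 = 9618/289

Var(X) = 9618/289 ≈ 33.2803


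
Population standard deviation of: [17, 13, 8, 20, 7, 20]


Mean = 85/6
  (17-85/6)²=289/36
  (13-85/6)²=49/36
  (8-85/6)²=1369/36
  (20-85/6)²=1225/36
  (7-85/6)²=1849/36
  (20-85/6)²=1225/36
Σ(x-μ)² = 1001/6
σ² = (1001/6)/6 = 1001/36

σ = √(1001/36) ≈ 5.2731


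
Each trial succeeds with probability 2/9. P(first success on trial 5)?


Geometric: P(X=5) = (1-p)^(k-1)×p = (7/9)^4×2/9 = 4802/59049

P(X=5) = 4802/59049 ≈ 8.13%


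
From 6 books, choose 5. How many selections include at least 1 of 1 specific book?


Complement: C(6,5) - C(5,5) = 6 - 1 = 5

5


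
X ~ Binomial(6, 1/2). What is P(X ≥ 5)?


P(X ≥ 5) = Σ P(X=i) for i=5..6
P(X=5) = 3/32
P(X=6) = 1/64
Sum = 7/64

P(X ≥ 5) = 7/64 ≈ 10.94%


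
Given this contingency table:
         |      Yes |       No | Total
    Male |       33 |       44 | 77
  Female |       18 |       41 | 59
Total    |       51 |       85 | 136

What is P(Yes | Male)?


P(Yes | Male) = 33/(33+44) = 33/77 = 3/7

P(Yes|Male) = 3/7 ≈ 42.86%


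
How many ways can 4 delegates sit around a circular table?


Circular arrangements of 4 distinct objects: fix one position to break rotational symmetry.
(n-1)! = 3! = 6

6


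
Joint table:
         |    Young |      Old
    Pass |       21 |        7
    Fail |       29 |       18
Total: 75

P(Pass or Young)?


P(Pass∨Young) = P(Pass) + P(Young) - P(Pass∧Young)
= (28 + 50 - 21)/75 = 57/75 = 19/25

P = 19/25 ≈ 76.00%


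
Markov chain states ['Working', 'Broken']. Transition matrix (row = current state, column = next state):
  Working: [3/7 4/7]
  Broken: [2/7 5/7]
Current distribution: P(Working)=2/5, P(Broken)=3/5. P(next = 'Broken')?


P(next=Broken) = Σᵢ P(now=i)×P(i→Broken)
= 2/5×4/7 + 3/5×5/7
= 8/35 + 3/7 = 23/35

P = 23/35 ≈ 0.6571


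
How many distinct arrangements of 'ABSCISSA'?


Letters: 8, freq: {'A': 2, 'B': 1, 'S': 3, 'C': 1, 'I': 1}
8!/(2!×1!×3!×1!×1!) = 40320/12 = 3360

3360


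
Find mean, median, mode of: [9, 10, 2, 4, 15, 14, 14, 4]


Sorted: [2, 4, 4, 9, 10, 14, 14, 15]
Mean = 72/8 = 9
Median = 19/2
Freq: {9: 1, 10: 1, 2: 1, 4: 2, 15: 1, 14: 2}
Mode: [4, 14]

Mean=9, Median=19/2, Mode=[4, 14]


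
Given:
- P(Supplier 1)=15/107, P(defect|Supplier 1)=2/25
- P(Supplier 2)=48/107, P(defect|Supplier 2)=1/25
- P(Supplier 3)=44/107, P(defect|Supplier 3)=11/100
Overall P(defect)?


P(B) = Σ P(B|Aᵢ)×P(Aᵢ)
  2/25×15/107 = 6/535
  1/25×48/107 = 48/2675
  11/100×44/107 = 121/2675
Sum = 199/2675

P(defect) = 199/2675 ≈ 7.44%


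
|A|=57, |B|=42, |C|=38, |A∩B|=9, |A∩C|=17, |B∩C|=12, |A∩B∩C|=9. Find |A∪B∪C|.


|A∪B∪C| = 57+42+38-9-17-12+9 = 108

|A∪B∪C| = 108


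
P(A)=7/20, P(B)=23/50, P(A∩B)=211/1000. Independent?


P(A)×P(B) = 161/1000
P(A∩B) = 211/1000
Not equal → NOT independent

No, not independent


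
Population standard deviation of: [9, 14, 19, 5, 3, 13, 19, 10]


Mean = 92/8 = 23/2
  (9-23/2)²=25/4
  (14-23/2)²=25/4
  (19-23/2)²=225/4
  (5-23/2)²=169/4
  (3-23/2)²=289/4
  (13-23/2)²=9/4
  (19-23/2)²=225/4
  (10-23/2)²=9/4
Σ(x-μ)² = 244
σ² = 244/8 = 61/2

σ = √(61/2) ≈ 5.5227


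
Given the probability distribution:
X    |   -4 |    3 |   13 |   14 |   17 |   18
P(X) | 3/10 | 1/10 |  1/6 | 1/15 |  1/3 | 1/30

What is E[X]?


E[X] = Σ x·P(X=x)
= (-4)×(3/10) + (3)×(1/10) + (13)×(1/6) + (14)×(1/15) + (17)×(1/3) + (18)×(1/30)
= 127/15

E[X] = 127/15


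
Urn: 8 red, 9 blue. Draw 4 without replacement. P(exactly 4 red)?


Hypergeometric: C(8,4)×C(9,0)/C(17,4)
= 70×1/2380 = 1/34

P(X=4) = 1/34 ≈ 2.94%


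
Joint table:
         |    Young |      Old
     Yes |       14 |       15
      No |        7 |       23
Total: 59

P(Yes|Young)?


P(Yes|Young) = 14/(14+7) = 14/21 = 2/3

P = 2/3 ≈ 66.67%


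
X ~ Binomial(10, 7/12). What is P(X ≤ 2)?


P(X ≤ 2) = Σ P(X=i) for i=0..2
P(X=0) = 9765625/61917364224
P(X=1) = 68359375/30958682112
P(X=2) = 95703125/6879707136
Sum = 83984375/5159780352

P(X ≤ 2) = 83984375/5159780352 ≈ 1.63%


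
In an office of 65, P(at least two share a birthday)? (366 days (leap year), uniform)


P(all different) = Π(366-i)/366 for i=0..64
= 0.002358
P(match) = 1 - 0.002358 = 0.997642

P ≈ 0.9976 ≈ 99.76%


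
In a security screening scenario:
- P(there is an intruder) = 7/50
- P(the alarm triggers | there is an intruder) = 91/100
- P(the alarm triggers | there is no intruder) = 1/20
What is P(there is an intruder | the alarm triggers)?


Using Bayes' theorem:
P(A|B) = P(B|A)·P(A) / P(B)

P(the alarm triggers) = 91/100 × 7/50 + 1/20 × 43/50
= 637/5000 + 43/1000 = 213/1250

P(there is an intruder|the alarm triggers) = (637/5000) / (213/1250) = 637/852

P(there is an intruder|the alarm triggers) = 637/852 ≈ 74.77%


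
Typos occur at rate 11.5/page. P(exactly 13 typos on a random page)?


Poisson(λ=11.5): P(X=13) = e^(-λ)×λ^k/k!
= e^(-11.5) × 11.5^13 / 13!
≈ 1.01300936e-05 × 6.15278762129e+13 / 6227020800 ≈ 0.100093

P(X=13) ≈ 0.100093 ≈ 10.01%


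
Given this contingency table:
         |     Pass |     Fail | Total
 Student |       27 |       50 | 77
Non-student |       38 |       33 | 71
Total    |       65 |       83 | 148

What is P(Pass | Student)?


P(Pass | Student) = 27/(27+50) = 27/77

P(Pass|Student) = 27/77 ≈ 35.06%


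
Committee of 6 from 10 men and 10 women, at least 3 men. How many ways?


Count by #men:
  3M,3W: C(10,3)×C(10,3)=14400
  4M,2W: C(10,4)×C(10,2)=9450
  5M,1W: C(10,5)×C(10,1)=2520
  6M,0W: C(10,6)×C(10,0)=210
Total = 26580

26580


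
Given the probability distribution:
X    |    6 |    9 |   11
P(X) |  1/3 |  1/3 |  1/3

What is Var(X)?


E[X] = 26/3
E[X²] = 238/3
Var(X) = E[X²] - (E[X])² = 238/3 - 676/9 = 38/9

Var(X) = 38/9 ≈ 4.2222


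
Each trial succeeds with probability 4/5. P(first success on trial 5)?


Geometric: P(X=5) = (1-p)^(k-1)×p = (1/5)^4×4/5 = 4/3125

P(X=5) = 4/3125 ≈ 0.13%


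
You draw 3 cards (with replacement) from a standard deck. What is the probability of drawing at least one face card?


P(not a face card) = 40/52 = 10/13
P(none in 3 draws) = (10/13)^3 = 1000/2197
P(≥1 face card) = 1 - 1000/2197 = 1197/2197

P = 1197/2197 ≈ 54.48%


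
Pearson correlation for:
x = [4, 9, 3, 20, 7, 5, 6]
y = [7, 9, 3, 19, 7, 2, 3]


n=7, Σx=54, Σy=50, Σxy=575, Σx²=616, Σy²=562
r = (7×575 - 54×50)/√((7×616 - 54²)(7×562 - 50²))
= 1325/√(1396×1434) = 1325/√2001864 ≈ 1325/1414.8724 ≈ 0.9365

r ≈ 0.9365


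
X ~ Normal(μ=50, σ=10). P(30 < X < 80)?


z₁=(30-50)/10=-2.0, z₂=(80-50)/10=3.0
P = Φ(3.0) - Φ(-2.0) = 0.998650 - 0.022750 = 0.975900 ≈ 0.9759

P(30 < X < 80) ≈ 0.9759


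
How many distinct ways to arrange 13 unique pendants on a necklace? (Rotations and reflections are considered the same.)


Free circular arrangements: rotations and reflections both identified.
(n-1)!/2 = 12!/2 = 479001600/2 = 239500800

239500800


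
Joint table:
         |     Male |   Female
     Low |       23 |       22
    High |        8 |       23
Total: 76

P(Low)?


P(Low) = (23+22)/76 = 45/76

P(Low) = 45/76 ≈ 59.21%


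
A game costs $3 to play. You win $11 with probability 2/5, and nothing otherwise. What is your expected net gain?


E[gain] = (11-3)×2/5 + (-3)×3/5
= 16/5 - 9/5 = 7/5

Expected net gain = $7/5 ≈ $1.40


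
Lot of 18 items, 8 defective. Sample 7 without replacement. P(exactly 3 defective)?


Hypergeometric: C(8,3)×C(10,4)/C(18,7)
= 56×210/31824 = 245/663

P(X=3) = 245/663 ≈ 36.95%


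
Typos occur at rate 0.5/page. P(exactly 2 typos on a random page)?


Poisson(λ=0.5): P(X=2) = e^(-λ)×λ^k/k!
= e^(-0.5) × 0.5^2 / 2!
≈ 0.6065306597 × 0.25 / 2 ≈ 0.075816

P(X=2) ≈ 0.075816 ≈ 7.58%


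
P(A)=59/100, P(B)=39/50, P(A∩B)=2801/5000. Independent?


P(A)×P(B) = 2301/5000
P(A∩B) = 2801/5000
Not equal → NOT independent

No, not independent


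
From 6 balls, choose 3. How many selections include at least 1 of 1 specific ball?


Complement: C(6,3) - C(5,3) = 20 - 10 = 10

10


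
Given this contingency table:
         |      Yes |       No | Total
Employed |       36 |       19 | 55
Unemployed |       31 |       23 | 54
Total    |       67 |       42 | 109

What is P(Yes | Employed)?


P(Yes | Employed) = 36/(36+19) = 36/55

P(Yes|Employed) = 36/55 ≈ 65.45%


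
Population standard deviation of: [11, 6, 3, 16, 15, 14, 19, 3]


Mean = 87/8
  (11-87/8)²=1/64
  (6-87/8)²=1521/64
  (3-87/8)²=3969/64
  (16-87/8)²=1681/64
  (15-87/8)²=1089/64
  (14-87/8)²=625/64
  (19-87/8)²=4225/64
  (3-87/8)²=3969/64
Σ(x-μ)² = 2135/8
σ² = (2135/8)/8 = 2135/64

σ = √(2135/64) ≈ 5.7758


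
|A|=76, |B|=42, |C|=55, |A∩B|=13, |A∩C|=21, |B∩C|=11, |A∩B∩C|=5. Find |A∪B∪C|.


|A∪B∪C| = 76+42+55-13-21-11+5 = 133

|A∪B∪C| = 133


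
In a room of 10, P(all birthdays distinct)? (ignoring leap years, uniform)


P(all different) = Π(365-i)/365 for i=0..9
= (365/365)×(364/365)×...×(356/365)
= 0.883052

P ≈ 0.8831 ≈ 88.31%


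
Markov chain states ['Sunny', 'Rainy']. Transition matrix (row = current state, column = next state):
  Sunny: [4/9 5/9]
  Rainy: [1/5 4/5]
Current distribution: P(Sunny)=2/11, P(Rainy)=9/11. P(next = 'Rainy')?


P(next=Rainy) = Σᵢ P(now=i)×P(i→Rainy)
= 2/11×5/9 + 9/11×4/5
= 10/99 + 36/55 = 34/45

P = 34/45 ≈ 0.7556


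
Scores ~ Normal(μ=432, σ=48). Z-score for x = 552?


z = (x - μ)/σ = (552 - 432)/48 = 2.5

z = 2.5


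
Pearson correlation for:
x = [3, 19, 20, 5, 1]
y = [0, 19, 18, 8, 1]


n=5, Σx=48, Σy=46, Σxy=762, Σx²=796, Σy²=750
r = (5×762 - 48×46)/√((5×796 - 48²)(5×750 - 46²))
= 1602/√(1676×1634) = 1602/√2738584 ≈ 1602/1654.8668 ≈ 0.9681

r ≈ 0.9681


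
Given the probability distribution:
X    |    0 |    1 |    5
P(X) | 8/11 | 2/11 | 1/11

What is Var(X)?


E[X] = 7/11
E[X²] = 27/11
Var(X) = E[X²] - (E[X])² = 27/11 - 49/121 = 248/121

Var(X) = 248/121 ≈ 2.0496


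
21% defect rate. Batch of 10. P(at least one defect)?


P(all good) = (79/100)^10 = 9468276082626847201/100000000000000000000
P(≥1 defect) = 90531723917373152799/100000000000000000000

P = 90531723917373152799/100000000000000000000 ≈ 90.53%


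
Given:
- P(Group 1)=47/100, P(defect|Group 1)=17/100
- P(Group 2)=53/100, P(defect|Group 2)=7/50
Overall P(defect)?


P(B) = Σ P(B|Aᵢ)×P(Aᵢ)
  17/100×47/100 = 799/10000
  7/50×53/100 = 371/5000
Sum = 1541/10000

P(defect) = 1541/10000 ≈ 15.41%


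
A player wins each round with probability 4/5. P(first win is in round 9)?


Geometric: P(X=9) = (1-p)^(k-1)×p = (1/5)^8×4/5 = 4/1953125

P(X=9) = 4/1953125 ≈ 0.00%


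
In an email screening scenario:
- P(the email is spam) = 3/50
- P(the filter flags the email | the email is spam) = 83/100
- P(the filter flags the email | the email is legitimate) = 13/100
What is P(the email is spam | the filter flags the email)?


Using Bayes' theorem:
P(A|B) = P(B|A)·P(A) / P(B)

P(the filter flags the email) = 83/100 × 3/50 + 13/100 × 47/50
= 249/5000 + 611/5000 = 43/250

P(the email is spam|the filter flags the email) = (249/5000) / (43/250) = 249/860

P(the email is spam|the filter flags the email) = 249/860 ≈ 28.95%


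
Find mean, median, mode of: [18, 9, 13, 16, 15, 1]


Sorted: [1, 9, 13, 15, 16, 18]
Mean = 72/6 = 12
Median = 14
Freq: {18: 1, 9: 1, 13: 1, 16: 1, 15: 1, 1: 1}
Mode: No mode

Mean=12, Median=14, Mode=No mode


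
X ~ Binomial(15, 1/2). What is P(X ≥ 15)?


P(X ≥ 15) = Σ P(X=i) for i=15..15
P(X=15) = 1/32768
Sum = 1/32768

P(X ≥ 15) = 1/32768 ≈ 0.00%


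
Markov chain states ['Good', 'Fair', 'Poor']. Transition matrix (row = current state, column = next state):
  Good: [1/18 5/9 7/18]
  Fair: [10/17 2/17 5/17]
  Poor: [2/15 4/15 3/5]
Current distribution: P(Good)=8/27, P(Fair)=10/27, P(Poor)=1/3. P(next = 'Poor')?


P(next=Poor) = Σᵢ P(now=i)×P(i→Poor)
= 8/27×7/18 + 10/27×5/17 + 1/3×3/5
= 28/243 + 50/459 + 1/5 = 8761/20655

P = 8761/20655 ≈ 0.4242


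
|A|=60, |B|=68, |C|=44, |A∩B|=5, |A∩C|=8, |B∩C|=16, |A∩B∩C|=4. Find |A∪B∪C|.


|A∪B∪C| = 60+68+44-5-8-16+4 = 147

|A∪B∪C| = 147


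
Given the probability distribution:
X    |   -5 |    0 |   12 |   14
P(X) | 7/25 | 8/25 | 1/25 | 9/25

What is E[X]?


E[X] = Σ x·P(X=x)
= (-5)×(7/25) + (0)×(8/25) + (12)×(1/25) + (14)×(9/25)
= 103/25

E[X] = 103/25


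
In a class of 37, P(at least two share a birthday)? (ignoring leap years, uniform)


P(all different) = Π(365-i)/365 for i=0..36
= 0.151266
P(match) = 1 - 0.151266 = 0.848734

P ≈ 0.8487 ≈ 84.87%


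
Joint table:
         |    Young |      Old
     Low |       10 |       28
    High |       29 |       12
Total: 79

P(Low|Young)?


P(Low|Young) = 10/(10+29) = 10/39

P = 10/39 ≈ 25.64%


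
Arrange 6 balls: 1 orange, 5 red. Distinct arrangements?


6!/(1!×5!) = 6

6


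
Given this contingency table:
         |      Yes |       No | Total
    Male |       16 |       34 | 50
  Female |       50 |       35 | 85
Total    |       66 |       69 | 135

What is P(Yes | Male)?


P(Yes | Male) = 16/(16+34) = 16/50 = 8/25

P(Yes|Male) = 8/25 ≈ 32.00%


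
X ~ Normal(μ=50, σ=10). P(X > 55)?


z = (55-50)/10 = 0.5
P(X > 55) = 1 - P(Z ≤ 0.5) = 1 - 0.6915 = 0.3085

P(X > 55) ≈ 0.3085


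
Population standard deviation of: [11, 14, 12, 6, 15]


Mean = 58/5
  (11-58/5)²=9/25
  (14-58/5)²=144/25
  (12-58/5)²=4/25
  (6-58/5)²=784/25
  (15-58/5)²=289/25
Σ(x-μ)² = 246/5
σ² = (246/5)/5 = 246/25

σ = √(246/25) ≈ 3.1369


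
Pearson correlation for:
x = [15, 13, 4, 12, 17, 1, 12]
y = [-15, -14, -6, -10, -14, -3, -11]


n=7, Σx=74, Σy=-73, Σxy=-924, Σx²=988, Σy²=883
r = (7×(-924) - 74×(-73))/√((7×988 - 74²)(7×883 - (-73)²))
= -1066/√(1440×852) = -1066/√1226880 ≈ -1066/1107.6462 ≈ -0.9624

r ≈ -0.9624


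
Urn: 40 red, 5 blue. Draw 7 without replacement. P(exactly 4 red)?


Hypergeometric: C(40,4)×C(5,3)/C(45,7)
= 91390×10/45379620 = 3515/174537

P(X=4) = 3515/174537 ≈ 2.01%


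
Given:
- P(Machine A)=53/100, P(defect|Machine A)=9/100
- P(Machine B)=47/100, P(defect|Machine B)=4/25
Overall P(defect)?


P(B) = Σ P(B|Aᵢ)×P(Aᵢ)
  9/100×53/100 = 477/10000
  4/25×47/100 = 47/625
Sum = 1229/10000

P(defect) = 1229/10000 ≈ 12.29%


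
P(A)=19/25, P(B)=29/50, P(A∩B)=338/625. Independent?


P(A)×P(B) = 551/1250
P(A∩B) = 338/625
Not equal → NOT independent

No, not independent


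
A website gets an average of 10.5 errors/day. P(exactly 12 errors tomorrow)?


Poisson(λ=10.5): P(X=12) = e^(-λ)×λ^k/k!
= e^(-10.5) × 10.5^12 / 12!
≈ 2.753644935e-05 × 1.79585632602e+12 / 479001600 ≈ 0.103239

P(X=12) ≈ 0.103239 ≈ 10.32%


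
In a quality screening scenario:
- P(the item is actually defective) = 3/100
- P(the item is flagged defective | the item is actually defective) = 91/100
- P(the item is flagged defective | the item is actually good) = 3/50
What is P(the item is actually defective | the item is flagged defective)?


Using Bayes' theorem:
P(A|B) = P(B|A)·P(A) / P(B)

P(the item is flagged defective) = 91/100 × 3/100 + 3/50 × 97/100
= 273/10000 + 291/5000 = 171/2000

P(the item is actually defective|the item is flagged defective) = (273/10000) / (171/2000) = 91/285

P(the item is actually defective|the item is flagged defective) = 91/285 ≈ 31.93%


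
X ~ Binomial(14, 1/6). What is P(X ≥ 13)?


P(X ≥ 13) = Σ P(X=i) for i=13..14
P(X=13) = 35/39182082048
P(X=14) = 1/78364164096
Sum = 71/78364164096

P(X ≥ 13) = 71/78364164096 ≈ 0.00%


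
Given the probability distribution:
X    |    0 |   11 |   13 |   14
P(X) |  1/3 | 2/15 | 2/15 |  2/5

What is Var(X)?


E[X] = 44/5
E[X²] = 1756/15
Var(X) = E[X²] - (E[X])² = 1756/15 - 1936/25 = 2972/75

Var(X) = 2972/75 ≈ 39.6267


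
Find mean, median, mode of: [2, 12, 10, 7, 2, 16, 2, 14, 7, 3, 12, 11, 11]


Sorted: [2, 2, 2, 3, 7, 7, 10, 11, 11, 12, 12, 14, 16]
Mean = 109/13
Median = 10
Freq: {2: 3, 12: 2, 10: 1, 7: 2, 16: 1, 14: 1, 3: 1, 11: 2}
Mode: [2]

Mean=109/13, Median=10, Mode=2


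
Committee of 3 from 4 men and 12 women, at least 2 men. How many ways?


Count by #men:
  2M,1W: C(4,2)×C(12,1)=72
  3M,0W: C(4,3)×C(12,0)=4
Total = 76

76


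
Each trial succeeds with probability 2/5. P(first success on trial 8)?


Geometric: P(X=8) = (1-p)^(k-1)×p = (3/5)^7×2/5 = 4374/390625

P(X=8) = 4374/390625 ≈ 1.12%


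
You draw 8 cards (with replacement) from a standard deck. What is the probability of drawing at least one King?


P(not a King) = 48/52 = 12/13
P(none in 8 draws) = (12/13)^8 = 429981696/815730721
P(≥1 King) = 1 - 429981696/815730721 = 385749025/815730721

P = 385749025/815730721 ≈ 47.29%


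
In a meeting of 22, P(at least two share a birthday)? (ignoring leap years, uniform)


P(all different) = Π(365-i)/365 for i=0..21
= 0.524305
P(match) = 1 - 0.524305 = 0.475695

P ≈ 0.4757 ≈ 47.57%


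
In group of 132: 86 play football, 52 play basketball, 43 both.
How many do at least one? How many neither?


|A∪B| = 86+52-43 = 95
Neither = 132-95 = 37

At least one: 95; Neither: 37


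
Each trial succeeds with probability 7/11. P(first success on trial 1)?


Geometric: P(X=1) = (1-p)^(k-1)×p = (4/11)^0×7/11 = 7/11

P(X=1) = 7/11 ≈ 63.64%


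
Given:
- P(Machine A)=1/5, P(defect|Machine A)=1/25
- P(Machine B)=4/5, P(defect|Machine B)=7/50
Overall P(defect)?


P(B) = Σ P(B|Aᵢ)×P(Aᵢ)
  1/25×1/5 = 1/125
  7/50×4/5 = 14/125
Sum = 3/25

P(defect) = 3/25 ≈ 12.00%


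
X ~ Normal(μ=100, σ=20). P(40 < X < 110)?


z₁=(40-100)/20=-3.0, z₂=(110-100)/20=0.5
P = Φ(0.5) - Φ(-3.0) = 0.691462 - 0.001350 = 0.690112 ≈ 0.6901

P(40 < X < 110) ≈ 0.6901


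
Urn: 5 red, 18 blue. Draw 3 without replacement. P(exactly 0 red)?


Hypergeometric: C(5,0)×C(18,3)/C(23,3)
= 1×816/1771 = 816/1771

P(X=0) = 816/1771 ≈ 46.08%


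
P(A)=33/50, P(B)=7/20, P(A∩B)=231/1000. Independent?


P(A)×P(B) = 231/1000
P(A∩B) = 231/1000
Equal ✓ → Independent

Yes, independent


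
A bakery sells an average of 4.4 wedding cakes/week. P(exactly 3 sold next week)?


Poisson(λ=4.4): P(X=3) = e^(-λ)×λ^k/k!
= e^(-4.4) × 4.4^3 / 3!
≈ 0.0122773399 × 85.184 / 6 ≈ 0.174305

P(X=3) ≈ 0.174305 ≈ 17.43%


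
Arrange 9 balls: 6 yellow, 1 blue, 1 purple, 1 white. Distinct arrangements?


9!/(6!×1!×1!×1!) = 504

504


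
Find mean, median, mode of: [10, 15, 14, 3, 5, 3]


Sorted: [3, 3, 5, 10, 14, 15]
Mean = 50/6 = 25/3
Median = 15/2
Freq: {10: 1, 15: 1, 14: 1, 3: 2, 5: 1}
Mode: [3]

Mean=25/3, Median=15/2, Mode=3


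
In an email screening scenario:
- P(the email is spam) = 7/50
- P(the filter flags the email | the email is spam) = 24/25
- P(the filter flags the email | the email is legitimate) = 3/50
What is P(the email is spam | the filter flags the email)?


Using Bayes' theorem:
P(A|B) = P(B|A)·P(A) / P(B)

P(the filter flags the email) = 24/25 × 7/50 + 3/50 × 43/50
= 84/625 + 129/2500 = 93/500

P(the email is spam|the filter flags the email) = (84/625) / (93/500) = 112/155

P(the email is spam|the filter flags the email) = 112/155 ≈ 72.26%


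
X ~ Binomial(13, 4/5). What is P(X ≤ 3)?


P(X ≤ 3) = Σ P(X=i) for i=0..3
P(X=0) = 1/1220703125
P(X=1) = 52/1220703125
P(X=2) = 1248/1220703125
P(X=3) = 18304/1220703125
Sum = 3921/244140625

P(X ≤ 3) = 3921/244140625 ≈ 0.00%


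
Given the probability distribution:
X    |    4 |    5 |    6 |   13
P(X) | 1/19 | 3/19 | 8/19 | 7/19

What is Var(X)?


E[X] = 158/19
E[X²] = 1562/19
Var(X) = E[X²] - (E[X])² = 1562/19 - 24964/361 = 4714/361

Var(X) = 4714/361 ≈ 13.0582


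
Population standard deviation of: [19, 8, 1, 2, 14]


Mean = 44/5
  (19-44/5)²=2601/25
  (8-44/5)²=16/25
  (1-44/5)²=1521/25
  (2-44/5)²=1156/25
  (14-44/5)²=676/25
Σ(x-μ)² = 1194/5
σ² = (1194/5)/5 = 1194/25

σ = √(1194/25) ≈ 6.9109


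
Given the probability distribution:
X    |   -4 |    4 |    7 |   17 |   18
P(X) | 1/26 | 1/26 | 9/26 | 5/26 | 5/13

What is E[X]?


E[X] = Σ x·P(X=x)
= (-4)×(1/26) + (4)×(1/26) + (7)×(9/26) + (17)×(5/26) + (18)×(5/13)
= 164/13

E[X] = 164/13


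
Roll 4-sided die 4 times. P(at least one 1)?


P(no 1)^4 = (3/4)^4 = 81/256
P(≥1) = 1 - 81/256 = 175/256

P = 175/256 ≈ 68.36%


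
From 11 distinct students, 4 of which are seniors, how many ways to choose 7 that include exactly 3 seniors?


Choose 3 of the 4 seniors and 4 of the other 7 students:
C(4,3)×C(7,4) = 4×35 = 140

140


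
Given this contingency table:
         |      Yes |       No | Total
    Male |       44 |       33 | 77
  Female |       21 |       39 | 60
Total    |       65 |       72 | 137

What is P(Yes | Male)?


P(Yes | Male) = 44/(44+33) = 44/77 = 4/7

P(Yes|Male) = 4/7 ≈ 57.14%


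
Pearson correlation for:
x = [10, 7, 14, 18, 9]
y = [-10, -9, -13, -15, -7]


n=5, Σx=58, Σy=-54, Σxy=-678, Σx²=750, Σy²=624
r = (5×(-678) - 58×(-54))/√((5×750 - 58²)(5×624 - (-54)²))
= -258/√(386×204) = -258/√78744 ≈ -258/280.6136 ≈ -0.9194

r ≈ -0.9194


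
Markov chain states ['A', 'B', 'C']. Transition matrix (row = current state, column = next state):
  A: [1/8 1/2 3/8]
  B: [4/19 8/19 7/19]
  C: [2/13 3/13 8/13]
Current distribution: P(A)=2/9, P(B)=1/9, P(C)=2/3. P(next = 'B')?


P(next=B) = Σᵢ P(now=i)×P(i→B)
= 2/9×1/2 + 1/9×8/19 + 2/3×3/13
= 1/9 + 8/171 + 2/13 = 77/247

P = 77/247 ≈ 0.3117


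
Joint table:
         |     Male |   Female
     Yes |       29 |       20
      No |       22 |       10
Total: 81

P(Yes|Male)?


P(Yes|Male) = 29/(29+22) = 29/51

P = 29/51 ≈ 56.86%


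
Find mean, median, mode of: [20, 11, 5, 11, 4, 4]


Sorted: [4, 4, 5, 11, 11, 20]
Mean = 55/6
Median = 8
Freq: {20: 1, 11: 2, 5: 1, 4: 2}
Mode: [4, 11]

Mean=55/6, Median=8, Mode=[4, 11]


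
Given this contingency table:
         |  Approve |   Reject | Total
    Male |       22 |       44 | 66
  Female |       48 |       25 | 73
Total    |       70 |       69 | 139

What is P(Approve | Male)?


P(Approve | Male) = 22/(22+44) = 22/66 = 1/3

P(Approve|Male) = 1/3 ≈ 33.33%


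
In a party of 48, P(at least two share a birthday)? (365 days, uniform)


P(all different) = Π(365-i)/365 for i=0..47
= 0.039402
P(match) = 1 - 0.039402 = 0.960598

P ≈ 0.9606 ≈ 96.06%


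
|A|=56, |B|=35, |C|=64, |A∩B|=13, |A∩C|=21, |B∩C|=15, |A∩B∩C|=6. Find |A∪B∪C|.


|A∪B∪C| = 56+35+64-13-21-15+6 = 112

|A∪B∪C| = 112


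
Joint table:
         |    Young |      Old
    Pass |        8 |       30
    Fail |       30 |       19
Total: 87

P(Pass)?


P(Pass) = (8+30)/87 = 38/87

P(Pass) = 38/87 ≈ 43.68%


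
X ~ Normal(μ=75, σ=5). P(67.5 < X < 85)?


z₁=(67.5-75)/5=-1.5, z₂=(85-75)/5=2.0
P = Φ(2.0) - Φ(-1.5) = 0.977250 - 0.066807 = 0.910443 ≈ 0.9104

P(67.5 < X < 85) ≈ 0.9104


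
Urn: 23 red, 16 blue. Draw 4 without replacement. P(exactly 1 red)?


Hypergeometric: C(23,1)×C(16,3)/C(39,4)
= 23×560/82251 = 12880/82251

P(X=1) = 12880/82251 ≈ 15.66%


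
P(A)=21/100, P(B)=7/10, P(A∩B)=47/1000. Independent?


P(A)×P(B) = 147/1000
P(A∩B) = 47/1000
Not equal → NOT independent

No, not independent


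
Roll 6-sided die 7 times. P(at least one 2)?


P(no 2)^7 = (5/6)^7 = 78125/279936
P(≥1) = 1 - 78125/279936 = 201811/279936

P = 201811/279936 ≈ 72.09%


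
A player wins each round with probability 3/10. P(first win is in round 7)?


Geometric: P(X=7) = (1-p)^(k-1)×p = (7/10)^6×3/10 = 352947/10000000

P(X=7) = 352947/10000000 ≈ 3.53%


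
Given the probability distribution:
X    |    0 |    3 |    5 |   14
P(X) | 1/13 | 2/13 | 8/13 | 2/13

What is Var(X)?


E[X] = 74/13
E[X²] = 610/13
Var(X) = E[X²] - (E[X])² = 610/13 - 5476/169 = 2454/169

Var(X) = 2454/169 ≈ 14.5207


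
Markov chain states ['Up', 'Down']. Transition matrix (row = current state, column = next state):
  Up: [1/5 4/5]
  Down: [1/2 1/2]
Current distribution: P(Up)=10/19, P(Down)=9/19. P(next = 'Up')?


P(next=Up) = Σᵢ P(now=i)×P(i→Up)
= 10/19×1/5 + 9/19×1/2
= 2/19 + 9/38 = 13/38

P = 13/38 ≈ 0.3421


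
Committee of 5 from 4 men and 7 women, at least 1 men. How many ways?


Count by #men:
  1M,4W: C(4,1)×C(7,4)=140
  2M,3W: C(4,2)×C(7,3)=210
  3M,2W: C(4,3)×C(7,2)=84
  4M,1W: C(4,4)×C(7,1)=7
Total = 441

441


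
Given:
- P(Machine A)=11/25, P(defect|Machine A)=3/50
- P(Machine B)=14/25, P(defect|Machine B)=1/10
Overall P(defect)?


P(B) = Σ P(B|Aᵢ)×P(Aᵢ)
  3/50×11/25 = 33/1250
  1/10×14/25 = 7/125
Sum = 103/1250

P(defect) = 103/1250 ≈ 8.24%


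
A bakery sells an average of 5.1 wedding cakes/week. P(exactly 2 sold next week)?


Poisson(λ=5.1): P(X=2) = e^(-λ)×λ^k/k!
= e^(-5.1) × 5.1^2 / 2!
≈ 0.006096746566 × 26.01 / 2 ≈ 0.079288

P(X=2) ≈ 0.079288 ≈ 7.93%


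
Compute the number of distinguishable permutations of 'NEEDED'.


Letters: 6, freq: {'N': 1, 'E': 3, 'D': 2}
6!/(1!×3!×2!) = 720/12 = 60

60


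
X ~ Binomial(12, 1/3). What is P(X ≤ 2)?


P(X ≤ 2) = Σ P(X=i) for i=0..2
P(X=0) = 4096/531441
P(X=1) = 8192/177147
P(X=2) = 22528/177147
Sum = 96256/531441

P(X ≤ 2) = 96256/531441 ≈ 18.11%


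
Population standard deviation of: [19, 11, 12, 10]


Mean = 52/4 = 13
  (19-13)²=36
  (11-13)²=4
  (12-13)²=1
  (10-13)²=9
Σ(x-μ)² = 50
σ² = 50/4 = 25/2

σ = √(25/2) ≈ 3.5355


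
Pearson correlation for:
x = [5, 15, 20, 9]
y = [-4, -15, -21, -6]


n=4, Σx=49, Σy=-46, Σxy=-719, Σx²=731, Σy²=718
r = (4×(-719) - 49×(-46))/√((4×731 - 49²)(4×718 - (-46)²))
= -622/√(523×756) = -622/√395388 ≈ -622/628.7989 ≈ -0.9892

r ≈ -0.9892


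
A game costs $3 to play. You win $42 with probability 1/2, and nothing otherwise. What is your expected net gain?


E[gain] = (42-3)×1/2 + (-3)×1/2
= 39/2 - 3/2 = 18

Expected net gain = $18 ≈ $18.00


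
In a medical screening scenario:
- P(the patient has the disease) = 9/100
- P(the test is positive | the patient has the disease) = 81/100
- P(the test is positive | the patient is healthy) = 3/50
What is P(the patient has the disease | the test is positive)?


Using Bayes' theorem:
P(A|B) = P(B|A)·P(A) / P(B)

P(the test is positive) = 81/100 × 9/100 + 3/50 × 91/100
= 729/10000 + 273/5000 = 51/400

P(the patient has the disease|the test is positive) = (729/10000) / (51/400) = 243/425

P(the patient has the disease|the test is positive) = 243/425 ≈ 57.18%


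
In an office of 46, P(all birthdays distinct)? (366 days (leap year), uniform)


P(all different) = Π(366-i)/366 for i=0..45
= (366/366)×(365/366)×...×(321/366)
= 0.052187

P ≈ 0.0522 ≈ 5.22%


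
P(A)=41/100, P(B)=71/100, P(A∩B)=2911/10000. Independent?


P(A)×P(B) = 2911/10000
P(A∩B) = 2911/10000
Equal ✓ → Independent

Yes, independent


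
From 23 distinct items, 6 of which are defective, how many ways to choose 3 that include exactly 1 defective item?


Choose 1 of the 6 defective items and 2 of the other 17 items:
C(6,1)×C(17,2) = 6×136 = 816

816


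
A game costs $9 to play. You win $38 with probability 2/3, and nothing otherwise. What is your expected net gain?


E[gain] = (38-9)×2/3 + (-9)×1/3
= 58/3 - 3 = 49/3

Expected net gain = $49/3 ≈ $16.33


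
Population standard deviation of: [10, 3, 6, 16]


Mean = 35/4
  (10-35/4)²=25/16
  (3-35/4)²=529/16
  (6-35/4)²=121/16
  (16-35/4)²=841/16
Σ(x-μ)² = 379/4
σ² = (379/4)/4 = 379/16

σ = √(379/16) ≈ 4.8670


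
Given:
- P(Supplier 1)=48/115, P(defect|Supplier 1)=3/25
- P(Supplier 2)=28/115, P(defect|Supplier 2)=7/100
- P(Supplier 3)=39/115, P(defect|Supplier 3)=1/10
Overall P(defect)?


P(B) = Σ P(B|Aᵢ)×P(Aᵢ)
  3/25×48/115 = 144/2875
  7/100×28/115 = 49/2875
  1/10×39/115 = 39/1150
Sum = 581/5750

P(defect) = 581/5750 ≈ 10.10%


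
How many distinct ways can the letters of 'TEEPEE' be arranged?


Letters: 6, freq: {'T': 1, 'E': 4, 'P': 1}
6!/(1!×4!×1!) = 720/24 = 30

30


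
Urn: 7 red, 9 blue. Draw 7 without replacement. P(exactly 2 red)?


Hypergeometric: C(7,2)×C(9,5)/C(16,7)
= 21×126/11440 = 1323/5720

P(X=2) = 1323/5720 ≈ 23.13%


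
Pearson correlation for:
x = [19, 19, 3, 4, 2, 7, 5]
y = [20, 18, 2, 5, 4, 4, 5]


n=7, Σx=59, Σy=58, Σxy=809, Σx²=825, Σy²=810
r = (7×809 - 59×58)/√((7×825 - 59²)(7×810 - 58²))
= 2241/√(2294×2306) = 2241/√5289964 ≈ 2241/2299.9922 ≈ 0.9744

r ≈ 0.9744


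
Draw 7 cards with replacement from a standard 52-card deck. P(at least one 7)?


P(not a 7) = 48/52 = 12/13
P(none in 7 draws) = (12/13)^7 = 35831808/62748517
P(≥1 7) = 1 - 35831808/62748517 = 26916709/62748517

P = 26916709/62748517 ≈ 42.90%


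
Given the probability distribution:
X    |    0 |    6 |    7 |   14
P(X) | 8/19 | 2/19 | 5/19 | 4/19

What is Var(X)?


E[X] = 103/19
E[X²] = 1101/19
Var(X) = E[X²] - (E[X])² = 1101/19 - 10609/361 = 10310/361

Var(X) = 10310/361 ≈ 28.5596


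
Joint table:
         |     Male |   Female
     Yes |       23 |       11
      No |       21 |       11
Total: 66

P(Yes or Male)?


P(Yes∨Male) = P(Yes) + P(Male) - P(Yes∧Male)
= (34 + 44 - 23)/66 = 55/66 = 5/6

P = 5/6 ≈ 83.33%


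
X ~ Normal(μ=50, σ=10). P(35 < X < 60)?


z₁=(35-50)/10=-1.5, z₂=(60-50)/10=1.0
P = Φ(1.0) - Φ(-1.5) = 0.841345 - 0.066807 = 0.774538 ≈ 0.7745

P(35 < X < 60) ≈ 0.7745


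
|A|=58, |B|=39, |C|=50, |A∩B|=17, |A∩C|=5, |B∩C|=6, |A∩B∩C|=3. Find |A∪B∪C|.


|A∪B∪C| = 58+39+50-17-5-6+3 = 122

|A∪B∪C| = 122


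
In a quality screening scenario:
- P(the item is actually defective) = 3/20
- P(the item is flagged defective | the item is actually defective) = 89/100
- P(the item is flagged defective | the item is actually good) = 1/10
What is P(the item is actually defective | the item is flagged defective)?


Using Bayes' theorem:
P(A|B) = P(B|A)·P(A) / P(B)

P(the item is flagged defective) = 89/100 × 3/20 + 1/10 × 17/20
= 267/2000 + 17/200 = 437/2000

P(the item is actually defective|the item is flagged defective) = (267/2000) / (437/2000) = 267/437

P(the item is actually defective|the item is flagged defective) = 267/437 ≈ 61.10%


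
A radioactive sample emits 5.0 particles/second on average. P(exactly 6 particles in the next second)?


Poisson(λ=5.0): P(X=6) = e^(-λ)×λ^k/k!
= e^(-5.0) × 5.0^6 / 6!
≈ 0.006737946999 × 15625 / 720 ≈ 0.146223

P(X=6) ≈ 0.146223 ≈ 14.62%


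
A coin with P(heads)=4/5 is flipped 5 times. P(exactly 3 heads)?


Binomial: P(X=3) = C(5,3)×p^3×(1-p)^2
= 10 × 64/125 × 1/25 = 128/625

P(X=3) = 128/625 ≈ 20.48%


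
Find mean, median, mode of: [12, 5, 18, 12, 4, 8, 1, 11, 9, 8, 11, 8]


Sorted: [1, 4, 5, 8, 8, 8, 9, 11, 11, 12, 12, 18]
Mean = 107/12
Median = 17/2
Freq: {12: 2, 5: 1, 18: 1, 4: 1, 8: 3, 1: 1, 11: 2, 9: 1}
Mode: [8]

Mean=107/12, Median=17/2, Mode=8


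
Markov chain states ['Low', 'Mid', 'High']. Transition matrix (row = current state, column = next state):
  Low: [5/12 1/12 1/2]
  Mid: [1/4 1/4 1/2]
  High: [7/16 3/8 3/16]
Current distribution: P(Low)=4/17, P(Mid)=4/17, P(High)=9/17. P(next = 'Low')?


P(next=Low) = Σᵢ P(now=i)×P(i→Low)
= 4/17×5/12 + 4/17×1/4 + 9/17×7/16
= 5/51 + 1/17 + 63/272 = 317/816

P = 317/816 ≈ 0.3885


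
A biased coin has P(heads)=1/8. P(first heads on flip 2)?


Geometric: P(X=2) = (1-p)^(k-1)×p = (7/8)^1×1/8 = 7/64

P(X=2) = 7/64 ≈ 10.94%


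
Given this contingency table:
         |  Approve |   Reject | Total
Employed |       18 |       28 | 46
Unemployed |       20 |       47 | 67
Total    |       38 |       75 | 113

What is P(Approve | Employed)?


P(Approve | Employed) = 18/(18+28) = 18/46 = 9/23

P(Approve|Employed) = 9/23 ≈ 39.13%


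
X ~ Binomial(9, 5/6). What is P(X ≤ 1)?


P(X ≤ 1) = Σ P(X=i) for i=0..1
P(X=0) = 1/10077696
P(X=1) = 5/1119744
Sum = 23/5038848

P(X ≤ 1) = 23/5038848 ≈ 0.00%


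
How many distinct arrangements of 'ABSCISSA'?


Letters: 8, freq: {'A': 2, 'B': 1, 'S': 3, 'C': 1, 'I': 1}
8!/(2!×1!×3!×1!×1!) = 40320/12 = 3360

3360


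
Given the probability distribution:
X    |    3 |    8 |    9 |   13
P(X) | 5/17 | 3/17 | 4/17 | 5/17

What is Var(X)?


E[X] = 140/17
E[X²] = 1406/17
Var(X) = E[X²] - (E[X])² = 1406/17 - 19600/289 = 4302/289

Var(X) = 4302/289 ≈ 14.8858


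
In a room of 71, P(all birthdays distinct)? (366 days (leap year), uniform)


P(all different) = Π(366-i)/366 for i=0..70
= (366/366)×(365/366)×...×(296/366)
= 0.000694

P ≈ 0.0007 ≈ 0.07%


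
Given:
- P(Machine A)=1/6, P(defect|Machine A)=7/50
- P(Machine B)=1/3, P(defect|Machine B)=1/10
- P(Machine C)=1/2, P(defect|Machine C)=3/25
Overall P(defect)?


P(B) = Σ P(B|Aᵢ)×P(Aᵢ)
  7/50×1/6 = 7/300
  1/10×1/3 = 1/30
  3/25×1/2 = 3/50
Sum = 7/60

P(defect) = 7/60 ≈ 11.67%


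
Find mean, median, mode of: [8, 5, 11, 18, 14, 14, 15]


Sorted: [5, 8, 11, 14, 14, 15, 18]
Mean = 85/7
Median = 14
Freq: {8: 1, 5: 1, 11: 1, 18: 1, 14: 2, 15: 1}
Mode: [14]

Mean=85/7, Median=14, Mode=14


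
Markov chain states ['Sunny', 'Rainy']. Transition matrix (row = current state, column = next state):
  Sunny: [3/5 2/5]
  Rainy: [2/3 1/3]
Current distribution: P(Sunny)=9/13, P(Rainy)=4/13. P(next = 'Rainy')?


P(next=Rainy) = Σᵢ P(now=i)×P(i→Rainy)
= 9/13×2/5 + 4/13×1/3
= 18/65 + 4/39 = 74/195

P = 74/195 ≈ 0.3795


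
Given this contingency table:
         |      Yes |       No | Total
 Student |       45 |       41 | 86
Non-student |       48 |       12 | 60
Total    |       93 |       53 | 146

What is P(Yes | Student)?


P(Yes | Student) = 45/(45+41) = 45/86

P(Yes|Student) = 45/86 ≈ 52.33%


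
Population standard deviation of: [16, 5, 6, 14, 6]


Mean = 47/5
  (16-47/5)²=1089/25
  (5-47/5)²=484/25
  (6-47/5)²=289/25
  (14-47/5)²=529/25
  (6-47/5)²=289/25
Σ(x-μ)² = 536/5
σ² = (536/5)/5 = 536/25

σ = √(536/25) ≈ 4.6303


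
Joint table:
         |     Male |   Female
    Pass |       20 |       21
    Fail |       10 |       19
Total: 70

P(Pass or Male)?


P(Pass∨Male) = P(Pass) + P(Male) - P(Pass∧Male)
= (41 + 30 - 20)/70 = 51/70

P = 51/70 ≈ 72.86%


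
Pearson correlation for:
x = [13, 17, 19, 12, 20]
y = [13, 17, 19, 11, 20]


n=5, Σx=81, Σy=80, Σxy=1351, Σx²=1363, Σy²=1340
r = (5×1351 - 81×80)/√((5×1363 - 81²)(5×1340 - 80²))
= 275/√(254×300) = 275/√76200 ≈ 275/276.0435 ≈ 0.9962

r ≈ 0.9962


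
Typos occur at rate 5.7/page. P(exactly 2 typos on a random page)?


Poisson(λ=5.7): P(X=2) = e^(-λ)×λ^k/k!
= e^(-5.7) × 5.7^2 / 2!
≈ 0.003345965457 × 32.49 / 2 ≈ 0.054355

P(X=2) ≈ 0.054355 ≈ 5.44%


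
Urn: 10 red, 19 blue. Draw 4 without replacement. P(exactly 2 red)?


Hypergeometric: C(10,2)×C(19,2)/C(29,4)
= 45×171/23751 = 855/2639

P(X=2) = 855/2639 ≈ 32.40%


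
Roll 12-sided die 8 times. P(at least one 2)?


P(no 2)^8 = (11/12)^8 = 214358881/429981696
P(≥1) = 1 - 214358881/429981696 = 215622815/429981696

P = 215622815/429981696 ≈ 50.15%


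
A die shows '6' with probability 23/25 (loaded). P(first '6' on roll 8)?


Geometric: P(X=8) = (1-p)^(k-1)×p = (2/25)^7×23/25 = 2944/152587890625

P(X=8) = 2944/152587890625 ≈ 0.00%


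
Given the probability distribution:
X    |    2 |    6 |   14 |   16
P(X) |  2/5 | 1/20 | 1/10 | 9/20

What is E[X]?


E[X] = Σ x·P(X=x)
= (2)×(2/5) + (6)×(1/20) + (14)×(1/10) + (16)×(9/20)
= 97/10

E[X] = 97/10


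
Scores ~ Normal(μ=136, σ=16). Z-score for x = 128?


z = (x - μ)/σ = (128 - 136)/16 = -0.5

z = -0.5


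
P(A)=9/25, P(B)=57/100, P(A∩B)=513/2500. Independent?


P(A)×P(B) = 513/2500
P(A∩B) = 513/2500
Equal ✓ → Independent

Yes, independent


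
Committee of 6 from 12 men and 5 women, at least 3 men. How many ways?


Count by #men:
  3M,3W: C(12,3)×C(5,3)=2200
  4M,2W: C(12,4)×C(5,2)=4950
  5M,1W: C(12,5)×C(5,1)=3960
  6M,0W: C(12,6)×C(5,0)=924
Total = 12034

12034


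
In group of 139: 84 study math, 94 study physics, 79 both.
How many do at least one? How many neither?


|A∪B| = 84+94-79 = 99
Neither = 139-99 = 40

At least one: 99; Neither: 40


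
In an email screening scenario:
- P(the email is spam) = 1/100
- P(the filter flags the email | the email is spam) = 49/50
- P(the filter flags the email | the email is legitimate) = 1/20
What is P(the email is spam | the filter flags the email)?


Using Bayes' theorem:
P(A|B) = P(B|A)·P(A) / P(B)

P(the filter flags the email) = 49/50 × 1/100 + 1/20 × 99/100
= 49/5000 + 99/2000 = 593/10000

P(the email is spam|the filter flags the email) = (49/5000) / (593/10000) = 98/593

P(the email is spam|the filter flags the email) = 98/593 ≈ 16.53%


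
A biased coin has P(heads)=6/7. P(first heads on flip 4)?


Geometric: P(X=4) = (1-p)^(k-1)×p = (1/7)^3×6/7 = 6/2401

P(X=4) = 6/2401 ≈ 0.25%


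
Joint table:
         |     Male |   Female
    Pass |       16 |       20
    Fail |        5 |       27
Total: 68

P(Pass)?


P(Pass) = (16+20)/68 = 36/68 = 9/17

P(Pass) = 9/17 ≈ 52.94%


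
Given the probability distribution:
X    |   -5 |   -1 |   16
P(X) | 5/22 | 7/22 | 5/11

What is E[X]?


E[X] = Σ x·P(X=x)
= (-5)×(5/22) + (-1)×(7/22) + (16)×(5/11)
= 64/11

E[X] = 64/11


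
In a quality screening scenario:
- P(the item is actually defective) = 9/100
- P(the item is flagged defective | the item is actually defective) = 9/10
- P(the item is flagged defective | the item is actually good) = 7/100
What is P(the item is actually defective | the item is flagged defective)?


Using Bayes' theorem:
P(A|B) = P(B|A)·P(A) / P(B)

P(the item is flagged defective) = 9/10 × 9/100 + 7/100 × 91/100
= 81/1000 + 637/10000 = 1447/10000

P(the item is actually defective|the item is flagged defective) = (81/1000) / (1447/10000) = 810/1447

P(the item is actually defective|the item is flagged defective) = 810/1447 ≈ 55.98%


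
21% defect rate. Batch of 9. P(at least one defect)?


P(all good) = (79/100)^9 = 119851595982618319/1000000000000000000
P(≥1 defect) = 880148404017381681/1000000000000000000

P = 880148404017381681/1000000000000000000 ≈ 88.01%


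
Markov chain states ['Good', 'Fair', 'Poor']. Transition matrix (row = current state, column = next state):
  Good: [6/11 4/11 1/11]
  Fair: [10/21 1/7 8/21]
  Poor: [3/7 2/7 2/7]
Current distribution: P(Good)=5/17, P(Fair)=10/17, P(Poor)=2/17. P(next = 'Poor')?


P(next=Poor) = Σᵢ P(now=i)×P(i→Poor)
= 5/17×1/11 + 10/17×8/21 + 2/17×2/7
= 5/187 + 80/357 + 4/119 = 1117/3927

P = 1117/3927 ≈ 0.2844
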